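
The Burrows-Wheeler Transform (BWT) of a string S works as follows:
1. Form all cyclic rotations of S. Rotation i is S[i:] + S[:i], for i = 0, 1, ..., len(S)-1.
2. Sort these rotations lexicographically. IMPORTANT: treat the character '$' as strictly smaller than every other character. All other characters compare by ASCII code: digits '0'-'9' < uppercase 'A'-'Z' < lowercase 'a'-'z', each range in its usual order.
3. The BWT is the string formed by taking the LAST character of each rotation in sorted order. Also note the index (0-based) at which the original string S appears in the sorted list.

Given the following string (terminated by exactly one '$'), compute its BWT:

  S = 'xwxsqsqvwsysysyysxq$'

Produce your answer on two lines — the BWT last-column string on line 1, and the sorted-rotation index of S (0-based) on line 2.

All 20 rotations (rotation i = S[i:]+S[:i]):
  rot[0] = xwxsqsqvwsysysyysxq$
  rot[1] = wxsqsqvwsysysyysxq$x
  rot[2] = xsqsqvwsysysyysxq$xw
  rot[3] = sqsqvwsysysyysxq$xwx
  rot[4] = qsqvwsysysyysxq$xwxs
  rot[5] = sqvwsysysyysxq$xwxsq
  rot[6] = qvwsysysyysxq$xwxsqs
  rot[7] = vwsysysyysxq$xwxsqsq
  rot[8] = wsysysyysxq$xwxsqsqv
  rot[9] = sysysyysxq$xwxsqsqvw
  rot[10] = ysysyysxq$xwxsqsqvws
  rot[11] = sysyysxq$xwxsqsqvwsy
  rot[12] = ysyysxq$xwxsqsqvwsys
  rot[13] = syysxq$xwxsqsqvwsysy
  rot[14] = yysxq$xwxsqsqvwsysys
  rot[15] = ysxq$xwxsqsqvwsysysy
  rot[16] = sxq$xwxsqsqvwsysysyy
  rot[17] = xq$xwxsqsqvwsysysyys
  rot[18] = q$xwxsqsqvwsysysyysx
  rot[19] = $xwxsqsqvwsysysyysxq
Sorted (with $ < everything):
  sorted[0] = $xwxsqsqvwsysysyysxq  (last char: 'q')
  sorted[1] = q$xwxsqsqvwsysysyysx  (last char: 'x')
  sorted[2] = qsqvwsysysyysxq$xwxs  (last char: 's')
  sorted[3] = qvwsysysyysxq$xwxsqs  (last char: 's')
  sorted[4] = sqsqvwsysysyysxq$xwx  (last char: 'x')
  sorted[5] = sqvwsysysyysxq$xwxsq  (last char: 'q')
  sorted[6] = sxq$xwxsqsqvwsysysyy  (last char: 'y')
  sorted[7] = sysysyysxq$xwxsqsqvw  (last char: 'w')
  sorted[8] = sysyysxq$xwxsqsqvwsy  (last char: 'y')
  sorted[9] = syysxq$xwxsqsqvwsysy  (last char: 'y')
  sorted[10] = vwsysysyysxq$xwxsqsq  (last char: 'q')
  sorted[11] = wsysysyysxq$xwxsqsqv  (last char: 'v')
  sorted[12] = wxsqsqvwsysysyysxq$x  (last char: 'x')
  sorted[13] = xq$xwxsqsqvwsysysyys  (last char: 's')
  sorted[14] = xsqsqvwsysysyysxq$xw  (last char: 'w')
  sorted[15] = xwxsqsqvwsysysyysxq$  (last char: '$')
  sorted[16] = ysxq$xwxsqsqvwsysysy  (last char: 'y')
  sorted[17] = ysysyysxq$xwxsqsqvws  (last char: 's')
  sorted[18] = ysyysxq$xwxsqsqvwsys  (last char: 's')
  sorted[19] = yysxq$xwxsqsqvwsysys  (last char: 's')
Last column: qxssxqywyyqvxsw$ysss
Original string S is at sorted index 15

Answer: qxssxqywyyqvxsw$ysss
15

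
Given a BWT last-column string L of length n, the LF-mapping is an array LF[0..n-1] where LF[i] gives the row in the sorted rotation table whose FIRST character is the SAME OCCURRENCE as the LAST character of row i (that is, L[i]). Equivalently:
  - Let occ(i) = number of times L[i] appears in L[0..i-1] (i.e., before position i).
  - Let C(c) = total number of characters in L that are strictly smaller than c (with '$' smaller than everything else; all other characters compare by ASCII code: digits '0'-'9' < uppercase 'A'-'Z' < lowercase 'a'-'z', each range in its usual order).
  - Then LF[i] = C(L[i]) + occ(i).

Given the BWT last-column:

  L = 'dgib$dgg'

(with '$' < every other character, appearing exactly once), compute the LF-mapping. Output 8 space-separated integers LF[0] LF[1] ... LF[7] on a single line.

Answer: 2 4 7 1 0 3 5 6

Derivation:
Char counts: '$':1, 'b':1, 'd':2, 'g':3, 'i':1
C (first-col start): C('$')=0, C('b')=1, C('d')=2, C('g')=4, C('i')=7
L[0]='d': occ=0, LF[0]=C('d')+0=2+0=2
L[1]='g': occ=0, LF[1]=C('g')+0=4+0=4
L[2]='i': occ=0, LF[2]=C('i')+0=7+0=7
L[3]='b': occ=0, LF[3]=C('b')+0=1+0=1
L[4]='$': occ=0, LF[4]=C('$')+0=0+0=0
L[5]='d': occ=1, LF[5]=C('d')+1=2+1=3
L[6]='g': occ=1, LF[6]=C('g')+1=4+1=5
L[7]='g': occ=2, LF[7]=C('g')+2=4+2=6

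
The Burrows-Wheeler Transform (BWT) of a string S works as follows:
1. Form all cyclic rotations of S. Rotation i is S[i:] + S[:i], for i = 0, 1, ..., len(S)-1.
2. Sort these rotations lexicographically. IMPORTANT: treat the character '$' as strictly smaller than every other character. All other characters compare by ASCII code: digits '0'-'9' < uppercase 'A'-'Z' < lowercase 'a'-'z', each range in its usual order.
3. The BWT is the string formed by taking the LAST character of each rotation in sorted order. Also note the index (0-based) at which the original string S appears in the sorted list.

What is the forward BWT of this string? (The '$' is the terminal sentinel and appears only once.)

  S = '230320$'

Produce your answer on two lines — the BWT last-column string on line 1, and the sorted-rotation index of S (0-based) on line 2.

Answer: 0233$20
4

Derivation:
All 7 rotations (rotation i = S[i:]+S[:i]):
  rot[0] = 230320$
  rot[1] = 30320$2
  rot[2] = 0320$23
  rot[3] = 320$230
  rot[4] = 20$2303
  rot[5] = 0$23032
  rot[6] = $230320
Sorted (with $ < everything):
  sorted[0] = $230320  (last char: '0')
  sorted[1] = 0$23032  (last char: '2')
  sorted[2] = 0320$23  (last char: '3')
  sorted[3] = 20$2303  (last char: '3')
  sorted[4] = 230320$  (last char: '$')
  sorted[5] = 30320$2  (last char: '2')
  sorted[6] = 320$230  (last char: '0')
Last column: 0233$20
Original string S is at sorted index 4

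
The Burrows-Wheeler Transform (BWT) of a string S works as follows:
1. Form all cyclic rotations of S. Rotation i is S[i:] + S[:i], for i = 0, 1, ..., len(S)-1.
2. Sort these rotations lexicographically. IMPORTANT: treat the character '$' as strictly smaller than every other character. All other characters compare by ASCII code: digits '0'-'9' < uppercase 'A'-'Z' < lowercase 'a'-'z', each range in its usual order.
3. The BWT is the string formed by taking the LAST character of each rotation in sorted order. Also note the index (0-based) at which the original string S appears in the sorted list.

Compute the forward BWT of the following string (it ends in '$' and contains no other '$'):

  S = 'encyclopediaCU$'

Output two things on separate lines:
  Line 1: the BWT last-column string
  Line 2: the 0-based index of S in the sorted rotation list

Answer: UaCiynep$dceloc
8

Derivation:
All 15 rotations (rotation i = S[i:]+S[:i]):
  rot[0] = encyclopediaCU$
  rot[1] = ncyclopediaCU$e
  rot[2] = cyclopediaCU$en
  rot[3] = yclopediaCU$enc
  rot[4] = clopediaCU$ency
  rot[5] = lopediaCU$encyc
  rot[6] = opediaCU$encycl
  rot[7] = pediaCU$encyclo
  rot[8] = ediaCU$encyclop
  rot[9] = diaCU$encyclope
  rot[10] = iaCU$encycloped
  rot[11] = aCU$encyclopedi
  rot[12] = CU$encyclopedia
  rot[13] = U$encyclopediaC
  rot[14] = $encyclopediaCU
Sorted (with $ < everything):
  sorted[0] = $encyclopediaCU  (last char: 'U')
  sorted[1] = CU$encyclopedia  (last char: 'a')
  sorted[2] = U$encyclopediaC  (last char: 'C')
  sorted[3] = aCU$encyclopedi  (last char: 'i')
  sorted[4] = clopediaCU$ency  (last char: 'y')
  sorted[5] = cyclopediaCU$en  (last char: 'n')
  sorted[6] = diaCU$encyclope  (last char: 'e')
  sorted[7] = ediaCU$encyclop  (last char: 'p')
  sorted[8] = encyclopediaCU$  (last char: '$')
  sorted[9] = iaCU$encycloped  (last char: 'd')
  sorted[10] = lopediaCU$encyc  (last char: 'c')
  sorted[11] = ncyclopediaCU$e  (last char: 'e')
  sorted[12] = opediaCU$encycl  (last char: 'l')
  sorted[13] = pediaCU$encyclo  (last char: 'o')
  sorted[14] = yclopediaCU$enc  (last char: 'c')
Last column: UaCiynep$dceloc
Original string S is at sorted index 8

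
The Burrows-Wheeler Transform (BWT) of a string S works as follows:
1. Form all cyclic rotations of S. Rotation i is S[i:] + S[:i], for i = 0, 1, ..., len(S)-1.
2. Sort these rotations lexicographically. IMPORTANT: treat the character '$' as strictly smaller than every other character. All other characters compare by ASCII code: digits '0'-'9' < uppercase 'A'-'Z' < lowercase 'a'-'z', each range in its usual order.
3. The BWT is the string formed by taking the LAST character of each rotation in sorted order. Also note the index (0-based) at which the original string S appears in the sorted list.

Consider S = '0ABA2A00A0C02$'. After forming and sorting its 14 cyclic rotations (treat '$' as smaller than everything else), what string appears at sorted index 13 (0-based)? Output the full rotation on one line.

Answer: C02$0ABA2A00A0

Derivation:
All 14 rotations (rotation i = S[i:]+S[:i]):
  rot[0] = 0ABA2A00A0C02$
  rot[1] = ABA2A00A0C02$0
  rot[2] = BA2A00A0C02$0A
  rot[3] = A2A00A0C02$0AB
  rot[4] = 2A00A0C02$0ABA
  rot[5] = A00A0C02$0ABA2
  rot[6] = 00A0C02$0ABA2A
  rot[7] = 0A0C02$0ABA2A0
  rot[8] = A0C02$0ABA2A00
  rot[9] = 0C02$0ABA2A00A
  rot[10] = C02$0ABA2A00A0
  rot[11] = 02$0ABA2A00A0C
  rot[12] = 2$0ABA2A00A0C0
  rot[13] = $0ABA2A00A0C02
Sorted (with $ < everything):
  sorted[0] = $0ABA2A00A0C02
  sorted[1] = 00A0C02$0ABA2A
  sorted[2] = 02$0ABA2A00A0C
  sorted[3] = 0A0C02$0ABA2A0
  sorted[4] = 0ABA2A00A0C02$
  sorted[5] = 0C02$0ABA2A00A
  sorted[6] = 2$0ABA2A00A0C0
  sorted[7] = 2A00A0C02$0ABA
  sorted[8] = A00A0C02$0ABA2
  sorted[9] = A0C02$0ABA2A00
  sorted[10] = A2A00A0C02$0AB
  sorted[11] = ABA2A00A0C02$0
  sorted[12] = BA2A00A0C02$0A
  sorted[13] = C02$0ABA2A00A0
sorted[13] = C02$0ABA2A00A0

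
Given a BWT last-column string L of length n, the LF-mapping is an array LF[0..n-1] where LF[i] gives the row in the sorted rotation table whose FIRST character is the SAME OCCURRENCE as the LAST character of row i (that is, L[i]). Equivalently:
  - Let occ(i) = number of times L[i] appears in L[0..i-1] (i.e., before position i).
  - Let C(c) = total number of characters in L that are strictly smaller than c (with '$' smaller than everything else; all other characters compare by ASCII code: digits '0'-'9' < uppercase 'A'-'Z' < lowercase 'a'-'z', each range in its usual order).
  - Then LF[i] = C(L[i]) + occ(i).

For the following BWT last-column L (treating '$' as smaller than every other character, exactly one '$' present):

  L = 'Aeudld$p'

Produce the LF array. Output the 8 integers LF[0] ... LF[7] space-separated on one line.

Char counts: '$':1, 'A':1, 'd':2, 'e':1, 'l':1, 'p':1, 'u':1
C (first-col start): C('$')=0, C('A')=1, C('d')=2, C('e')=4, C('l')=5, C('p')=6, C('u')=7
L[0]='A': occ=0, LF[0]=C('A')+0=1+0=1
L[1]='e': occ=0, LF[1]=C('e')+0=4+0=4
L[2]='u': occ=0, LF[2]=C('u')+0=7+0=7
L[3]='d': occ=0, LF[3]=C('d')+0=2+0=2
L[4]='l': occ=0, LF[4]=C('l')+0=5+0=5
L[5]='d': occ=1, LF[5]=C('d')+1=2+1=3
L[6]='$': occ=0, LF[6]=C('$')+0=0+0=0
L[7]='p': occ=0, LF[7]=C('p')+0=6+0=6

Answer: 1 4 7 2 5 3 0 6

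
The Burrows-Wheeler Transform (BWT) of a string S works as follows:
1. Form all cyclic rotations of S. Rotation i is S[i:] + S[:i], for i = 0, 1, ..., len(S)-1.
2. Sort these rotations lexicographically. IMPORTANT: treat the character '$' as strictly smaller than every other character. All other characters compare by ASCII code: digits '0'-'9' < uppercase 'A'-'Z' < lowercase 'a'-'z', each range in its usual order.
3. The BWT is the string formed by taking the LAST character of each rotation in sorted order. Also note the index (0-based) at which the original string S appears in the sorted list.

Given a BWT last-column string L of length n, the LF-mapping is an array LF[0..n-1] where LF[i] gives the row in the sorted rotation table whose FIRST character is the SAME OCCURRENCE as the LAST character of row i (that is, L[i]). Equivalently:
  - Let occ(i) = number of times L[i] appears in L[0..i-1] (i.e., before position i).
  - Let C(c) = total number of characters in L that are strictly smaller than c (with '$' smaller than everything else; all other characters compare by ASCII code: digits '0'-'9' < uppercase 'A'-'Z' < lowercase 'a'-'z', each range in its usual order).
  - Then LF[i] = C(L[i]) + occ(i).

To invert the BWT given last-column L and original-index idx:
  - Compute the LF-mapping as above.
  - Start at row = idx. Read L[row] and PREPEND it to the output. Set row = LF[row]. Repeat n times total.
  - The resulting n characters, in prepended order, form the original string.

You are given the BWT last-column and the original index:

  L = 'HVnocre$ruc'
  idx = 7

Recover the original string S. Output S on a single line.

Answer: occurrenVH$

Derivation:
LF mapping: 1 2 6 7 3 8 5 0 9 10 4
Walk LF starting at row 7, prepending L[row]:
  step 1: row=7, L[7]='$', prepend. Next row=LF[7]=0
  step 2: row=0, L[0]='H', prepend. Next row=LF[0]=1
  step 3: row=1, L[1]='V', prepend. Next row=LF[1]=2
  step 4: row=2, L[2]='n', prepend. Next row=LF[2]=6
  step 5: row=6, L[6]='e', prepend. Next row=LF[6]=5
  step 6: row=5, L[5]='r', prepend. Next row=LF[5]=8
  step 7: row=8, L[8]='r', prepend. Next row=LF[8]=9
  step 8: row=9, L[9]='u', prepend. Next row=LF[9]=10
  step 9: row=10, L[10]='c', prepend. Next row=LF[10]=4
  step 10: row=4, L[4]='c', prepend. Next row=LF[4]=3
  step 11: row=3, L[3]='o', prepend. Next row=LF[3]=7
Reversed output: occurrenVH$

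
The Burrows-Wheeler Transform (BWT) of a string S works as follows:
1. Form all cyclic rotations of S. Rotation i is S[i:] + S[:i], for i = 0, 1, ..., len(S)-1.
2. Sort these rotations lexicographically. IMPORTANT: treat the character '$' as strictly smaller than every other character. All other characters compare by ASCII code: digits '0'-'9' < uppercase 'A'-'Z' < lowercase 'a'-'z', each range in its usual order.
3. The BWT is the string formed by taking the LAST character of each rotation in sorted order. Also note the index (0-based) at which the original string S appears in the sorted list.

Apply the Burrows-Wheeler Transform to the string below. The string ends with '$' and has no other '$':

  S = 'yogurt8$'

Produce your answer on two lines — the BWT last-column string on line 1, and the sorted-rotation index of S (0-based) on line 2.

Answer: 8toyurg$
7

Derivation:
All 8 rotations (rotation i = S[i:]+S[:i]):
  rot[0] = yogurt8$
  rot[1] = ogurt8$y
  rot[2] = gurt8$yo
  rot[3] = urt8$yog
  rot[4] = rt8$yogu
  rot[5] = t8$yogur
  rot[6] = 8$yogurt
  rot[7] = $yogurt8
Sorted (with $ < everything):
  sorted[0] = $yogurt8  (last char: '8')
  sorted[1] = 8$yogurt  (last char: 't')
  sorted[2] = gurt8$yo  (last char: 'o')
  sorted[3] = ogurt8$y  (last char: 'y')
  sorted[4] = rt8$yogu  (last char: 'u')
  sorted[5] = t8$yogur  (last char: 'r')
  sorted[6] = urt8$yog  (last char: 'g')
  sorted[7] = yogurt8$  (last char: '$')
Last column: 8toyurg$
Original string S is at sorted index 7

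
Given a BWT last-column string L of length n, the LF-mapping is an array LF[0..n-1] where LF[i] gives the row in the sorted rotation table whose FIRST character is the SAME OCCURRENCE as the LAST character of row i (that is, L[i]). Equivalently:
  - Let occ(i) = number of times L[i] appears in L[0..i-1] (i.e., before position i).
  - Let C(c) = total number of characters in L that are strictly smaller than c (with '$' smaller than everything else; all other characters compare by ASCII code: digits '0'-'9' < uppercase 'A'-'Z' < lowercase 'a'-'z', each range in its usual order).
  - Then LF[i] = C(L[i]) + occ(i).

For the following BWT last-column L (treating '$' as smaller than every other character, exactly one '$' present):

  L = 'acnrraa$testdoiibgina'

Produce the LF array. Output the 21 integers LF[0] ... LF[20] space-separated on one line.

Answer: 1 6 13 16 17 2 3 0 19 8 18 20 7 15 10 11 5 9 12 14 4

Derivation:
Char counts: '$':1, 'a':4, 'b':1, 'c':1, 'd':1, 'e':1, 'g':1, 'i':3, 'n':2, 'o':1, 'r':2, 's':1, 't':2
C (first-col start): C('$')=0, C('a')=1, C('b')=5, C('c')=6, C('d')=7, C('e')=8, C('g')=9, C('i')=10, C('n')=13, C('o')=15, C('r')=16, C('s')=18, C('t')=19
L[0]='a': occ=0, LF[0]=C('a')+0=1+0=1
L[1]='c': occ=0, LF[1]=C('c')+0=6+0=6
L[2]='n': occ=0, LF[2]=C('n')+0=13+0=13
L[3]='r': occ=0, LF[3]=C('r')+0=16+0=16
L[4]='r': occ=1, LF[4]=C('r')+1=16+1=17
L[5]='a': occ=1, LF[5]=C('a')+1=1+1=2
L[6]='a': occ=2, LF[6]=C('a')+2=1+2=3
L[7]='$': occ=0, LF[7]=C('$')+0=0+0=0
L[8]='t': occ=0, LF[8]=C('t')+0=19+0=19
L[9]='e': occ=0, LF[9]=C('e')+0=8+0=8
L[10]='s': occ=0, LF[10]=C('s')+0=18+0=18
L[11]='t': occ=1, LF[11]=C('t')+1=19+1=20
L[12]='d': occ=0, LF[12]=C('d')+0=7+0=7
L[13]='o': occ=0, LF[13]=C('o')+0=15+0=15
L[14]='i': occ=0, LF[14]=C('i')+0=10+0=10
L[15]='i': occ=1, LF[15]=C('i')+1=10+1=11
L[16]='b': occ=0, LF[16]=C('b')+0=5+0=5
L[17]='g': occ=0, LF[17]=C('g')+0=9+0=9
L[18]='i': occ=2, LF[18]=C('i')+2=10+2=12
L[19]='n': occ=1, LF[19]=C('n')+1=13+1=14
L[20]='a': occ=3, LF[20]=C('a')+3=1+3=4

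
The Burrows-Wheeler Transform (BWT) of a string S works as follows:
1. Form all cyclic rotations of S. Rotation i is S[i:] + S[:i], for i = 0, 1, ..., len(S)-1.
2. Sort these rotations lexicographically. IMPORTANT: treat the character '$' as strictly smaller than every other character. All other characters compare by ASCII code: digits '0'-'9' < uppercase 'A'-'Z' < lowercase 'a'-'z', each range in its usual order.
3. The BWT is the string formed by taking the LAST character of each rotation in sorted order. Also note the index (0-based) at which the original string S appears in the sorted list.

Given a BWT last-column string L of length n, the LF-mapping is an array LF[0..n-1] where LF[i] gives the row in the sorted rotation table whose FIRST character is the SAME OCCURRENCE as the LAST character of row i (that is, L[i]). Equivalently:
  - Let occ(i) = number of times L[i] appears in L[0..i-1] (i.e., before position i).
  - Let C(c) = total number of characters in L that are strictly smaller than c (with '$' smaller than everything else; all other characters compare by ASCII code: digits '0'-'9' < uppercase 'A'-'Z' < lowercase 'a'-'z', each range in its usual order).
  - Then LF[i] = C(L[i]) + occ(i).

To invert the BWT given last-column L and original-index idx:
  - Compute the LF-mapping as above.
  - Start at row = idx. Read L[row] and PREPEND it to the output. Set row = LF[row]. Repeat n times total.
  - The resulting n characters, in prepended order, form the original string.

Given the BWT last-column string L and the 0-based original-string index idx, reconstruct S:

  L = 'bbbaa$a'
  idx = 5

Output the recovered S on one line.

LF mapping: 4 5 6 1 2 0 3
Walk LF starting at row 5, prepending L[row]:
  step 1: row=5, L[5]='$', prepend. Next row=LF[5]=0
  step 2: row=0, L[0]='b', prepend. Next row=LF[0]=4
  step 3: row=4, L[4]='a', prepend. Next row=LF[4]=2
  step 4: row=2, L[2]='b', prepend. Next row=LF[2]=6
  step 5: row=6, L[6]='a', prepend. Next row=LF[6]=3
  step 6: row=3, L[3]='a', prepend. Next row=LF[3]=1
  step 7: row=1, L[1]='b', prepend. Next row=LF[1]=5
Reversed output: baabab$

Answer: baabab$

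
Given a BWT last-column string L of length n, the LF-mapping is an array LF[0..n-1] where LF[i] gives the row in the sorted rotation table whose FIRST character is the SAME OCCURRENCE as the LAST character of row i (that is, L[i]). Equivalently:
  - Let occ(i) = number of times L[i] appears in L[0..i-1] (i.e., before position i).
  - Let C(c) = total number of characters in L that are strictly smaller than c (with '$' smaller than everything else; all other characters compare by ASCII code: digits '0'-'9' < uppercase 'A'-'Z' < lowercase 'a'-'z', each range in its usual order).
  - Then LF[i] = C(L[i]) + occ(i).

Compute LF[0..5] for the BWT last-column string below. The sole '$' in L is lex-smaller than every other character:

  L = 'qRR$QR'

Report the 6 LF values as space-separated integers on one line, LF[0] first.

Char counts: '$':1, 'Q':1, 'R':3, 'q':1
C (first-col start): C('$')=0, C('Q')=1, C('R')=2, C('q')=5
L[0]='q': occ=0, LF[0]=C('q')+0=5+0=5
L[1]='R': occ=0, LF[1]=C('R')+0=2+0=2
L[2]='R': occ=1, LF[2]=C('R')+1=2+1=3
L[3]='$': occ=0, LF[3]=C('$')+0=0+0=0
L[4]='Q': occ=0, LF[4]=C('Q')+0=1+0=1
L[5]='R': occ=2, LF[5]=C('R')+2=2+2=4

Answer: 5 2 3 0 1 4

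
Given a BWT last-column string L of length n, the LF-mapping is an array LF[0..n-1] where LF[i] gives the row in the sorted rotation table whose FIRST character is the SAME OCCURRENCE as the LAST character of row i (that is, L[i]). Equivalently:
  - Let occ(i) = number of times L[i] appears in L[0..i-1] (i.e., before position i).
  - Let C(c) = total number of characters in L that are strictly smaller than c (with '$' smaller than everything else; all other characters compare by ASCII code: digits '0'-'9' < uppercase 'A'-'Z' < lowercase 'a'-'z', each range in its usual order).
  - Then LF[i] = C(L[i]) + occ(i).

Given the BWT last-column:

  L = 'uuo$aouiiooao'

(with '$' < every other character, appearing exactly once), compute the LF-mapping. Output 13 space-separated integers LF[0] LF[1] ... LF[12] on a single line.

Char counts: '$':1, 'a':2, 'i':2, 'o':5, 'u':3
C (first-col start): C('$')=0, C('a')=1, C('i')=3, C('o')=5, C('u')=10
L[0]='u': occ=0, LF[0]=C('u')+0=10+0=10
L[1]='u': occ=1, LF[1]=C('u')+1=10+1=11
L[2]='o': occ=0, LF[2]=C('o')+0=5+0=5
L[3]='$': occ=0, LF[3]=C('$')+0=0+0=0
L[4]='a': occ=0, LF[4]=C('a')+0=1+0=1
L[5]='o': occ=1, LF[5]=C('o')+1=5+1=6
L[6]='u': occ=2, LF[6]=C('u')+2=10+2=12
L[7]='i': occ=0, LF[7]=C('i')+0=3+0=3
L[8]='i': occ=1, LF[8]=C('i')+1=3+1=4
L[9]='o': occ=2, LF[9]=C('o')+2=5+2=7
L[10]='o': occ=3, LF[10]=C('o')+3=5+3=8
L[11]='a': occ=1, LF[11]=C('a')+1=1+1=2
L[12]='o': occ=4, LF[12]=C('o')+4=5+4=9

Answer: 10 11 5 0 1 6 12 3 4 7 8 2 9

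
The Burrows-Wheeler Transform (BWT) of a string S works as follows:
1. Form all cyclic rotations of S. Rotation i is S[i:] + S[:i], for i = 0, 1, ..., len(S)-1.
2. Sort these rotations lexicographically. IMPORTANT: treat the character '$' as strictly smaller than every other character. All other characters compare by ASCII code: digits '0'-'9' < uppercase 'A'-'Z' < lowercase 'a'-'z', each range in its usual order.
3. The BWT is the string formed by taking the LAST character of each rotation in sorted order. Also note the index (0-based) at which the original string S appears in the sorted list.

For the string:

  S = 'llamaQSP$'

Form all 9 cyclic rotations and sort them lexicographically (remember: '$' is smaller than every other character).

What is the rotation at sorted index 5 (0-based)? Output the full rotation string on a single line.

All 9 rotations (rotation i = S[i:]+S[:i]):
  rot[0] = llamaQSP$
  rot[1] = lamaQSP$l
  rot[2] = amaQSP$ll
  rot[3] = maQSP$lla
  rot[4] = aQSP$llam
  rot[5] = QSP$llama
  rot[6] = SP$llamaQ
  rot[7] = P$llamaQS
  rot[8] = $llamaQSP
Sorted (with $ < everything):
  sorted[0] = $llamaQSP
  sorted[1] = P$llamaQS
  sorted[2] = QSP$llama
  sorted[3] = SP$llamaQ
  sorted[4] = aQSP$llam
  sorted[5] = amaQSP$ll
  sorted[6] = lamaQSP$l
  sorted[7] = llamaQSP$
  sorted[8] = maQSP$lla
sorted[5] = amaQSP$ll

Answer: amaQSP$ll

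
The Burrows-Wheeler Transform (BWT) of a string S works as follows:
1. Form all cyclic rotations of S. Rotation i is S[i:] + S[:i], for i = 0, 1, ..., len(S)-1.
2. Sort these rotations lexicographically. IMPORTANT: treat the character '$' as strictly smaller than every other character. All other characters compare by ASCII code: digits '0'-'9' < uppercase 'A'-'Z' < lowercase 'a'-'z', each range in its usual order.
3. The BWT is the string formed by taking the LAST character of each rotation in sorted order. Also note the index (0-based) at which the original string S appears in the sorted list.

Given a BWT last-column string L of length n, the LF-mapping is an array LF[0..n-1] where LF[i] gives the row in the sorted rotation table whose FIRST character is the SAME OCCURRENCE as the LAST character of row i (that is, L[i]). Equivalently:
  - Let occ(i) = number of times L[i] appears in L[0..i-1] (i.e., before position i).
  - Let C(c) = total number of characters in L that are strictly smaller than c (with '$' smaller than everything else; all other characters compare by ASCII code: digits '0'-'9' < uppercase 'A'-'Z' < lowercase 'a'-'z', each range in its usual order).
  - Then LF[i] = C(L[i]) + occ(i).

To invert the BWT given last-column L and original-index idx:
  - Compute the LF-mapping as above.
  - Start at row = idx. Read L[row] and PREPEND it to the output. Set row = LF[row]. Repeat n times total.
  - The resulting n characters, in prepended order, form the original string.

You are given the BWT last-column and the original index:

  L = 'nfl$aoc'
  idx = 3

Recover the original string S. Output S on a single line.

Answer: falcon$

Derivation:
LF mapping: 5 3 4 0 1 6 2
Walk LF starting at row 3, prepending L[row]:
  step 1: row=3, L[3]='$', prepend. Next row=LF[3]=0
  step 2: row=0, L[0]='n', prepend. Next row=LF[0]=5
  step 3: row=5, L[5]='o', prepend. Next row=LF[5]=6
  step 4: row=6, L[6]='c', prepend. Next row=LF[6]=2
  step 5: row=2, L[2]='l', prepend. Next row=LF[2]=4
  step 6: row=4, L[4]='a', prepend. Next row=LF[4]=1
  step 7: row=1, L[1]='f', prepend. Next row=LF[1]=3
Reversed output: falcon$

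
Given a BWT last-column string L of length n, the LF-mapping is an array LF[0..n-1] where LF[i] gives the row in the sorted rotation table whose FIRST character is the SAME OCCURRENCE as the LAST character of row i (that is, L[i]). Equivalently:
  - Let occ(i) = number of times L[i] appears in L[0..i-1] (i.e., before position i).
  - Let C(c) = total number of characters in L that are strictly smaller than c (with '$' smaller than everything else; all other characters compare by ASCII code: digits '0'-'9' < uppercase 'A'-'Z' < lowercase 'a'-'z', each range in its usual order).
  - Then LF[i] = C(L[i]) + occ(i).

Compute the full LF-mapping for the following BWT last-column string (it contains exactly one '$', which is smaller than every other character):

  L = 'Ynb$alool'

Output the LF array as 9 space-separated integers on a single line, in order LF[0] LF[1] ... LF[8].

Char counts: '$':1, 'Y':1, 'a':1, 'b':1, 'l':2, 'n':1, 'o':2
C (first-col start): C('$')=0, C('Y')=1, C('a')=2, C('b')=3, C('l')=4, C('n')=6, C('o')=7
L[0]='Y': occ=0, LF[0]=C('Y')+0=1+0=1
L[1]='n': occ=0, LF[1]=C('n')+0=6+0=6
L[2]='b': occ=0, LF[2]=C('b')+0=3+0=3
L[3]='$': occ=0, LF[3]=C('$')+0=0+0=0
L[4]='a': occ=0, LF[4]=C('a')+0=2+0=2
L[5]='l': occ=0, LF[5]=C('l')+0=4+0=4
L[6]='o': occ=0, LF[6]=C('o')+0=7+0=7
L[7]='o': occ=1, LF[7]=C('o')+1=7+1=8
L[8]='l': occ=1, LF[8]=C('l')+1=4+1=5

Answer: 1 6 3 0 2 4 7 8 5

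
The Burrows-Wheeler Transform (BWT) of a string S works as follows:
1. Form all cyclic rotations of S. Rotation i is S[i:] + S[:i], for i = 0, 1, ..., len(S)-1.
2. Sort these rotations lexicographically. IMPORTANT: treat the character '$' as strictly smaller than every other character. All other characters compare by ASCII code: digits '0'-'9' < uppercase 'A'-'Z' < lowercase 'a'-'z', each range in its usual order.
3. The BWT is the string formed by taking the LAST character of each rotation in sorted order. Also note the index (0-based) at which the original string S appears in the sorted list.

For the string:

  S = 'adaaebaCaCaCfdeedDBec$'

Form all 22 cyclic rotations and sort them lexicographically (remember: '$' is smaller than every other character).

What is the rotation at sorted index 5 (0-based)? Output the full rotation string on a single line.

Answer: DBec$adaaebaCaCaCfdeed

Derivation:
All 22 rotations (rotation i = S[i:]+S[:i]):
  rot[0] = adaaebaCaCaCfdeedDBec$
  rot[1] = daaebaCaCaCfdeedDBec$a
  rot[2] = aaebaCaCaCfdeedDBec$ad
  rot[3] = aebaCaCaCfdeedDBec$ada
  rot[4] = ebaCaCaCfdeedDBec$adaa
  rot[5] = baCaCaCfdeedDBec$adaae
  rot[6] = aCaCaCfdeedDBec$adaaeb
  rot[7] = CaCaCfdeedDBec$adaaeba
  rot[8] = aCaCfdeedDBec$adaaebaC
  rot[9] = CaCfdeedDBec$adaaebaCa
  rot[10] = aCfdeedDBec$adaaebaCaC
  rot[11] = CfdeedDBec$adaaebaCaCa
  rot[12] = fdeedDBec$adaaebaCaCaC
  rot[13] = deedDBec$adaaebaCaCaCf
  rot[14] = eedDBec$adaaebaCaCaCfd
  rot[15] = edDBec$adaaebaCaCaCfde
  rot[16] = dDBec$adaaebaCaCaCfdee
  rot[17] = DBec$adaaebaCaCaCfdeed
  rot[18] = Bec$adaaebaCaCaCfdeedD
  rot[19] = ec$adaaebaCaCaCfdeedDB
  rot[20] = c$adaaebaCaCaCfdeedDBe
  rot[21] = $adaaebaCaCaCfdeedDBec
Sorted (with $ < everything):
  sorted[0] = $adaaebaCaCaCfdeedDBec
  sorted[1] = Bec$adaaebaCaCaCfdeedD
  sorted[2] = CaCaCfdeedDBec$adaaeba
  sorted[3] = CaCfdeedDBec$adaaebaCa
  sorted[4] = CfdeedDBec$adaaebaCaCa
  sorted[5] = DBec$adaaebaCaCaCfdeed
  sorted[6] = aCaCaCfdeedDBec$adaaeb
  sorted[7] = aCaCfdeedDBec$adaaebaC
  sorted[8] = aCfdeedDBec$adaaebaCaC
  sorted[9] = aaebaCaCaCfdeedDBec$ad
  sorted[10] = adaaebaCaCaCfdeedDBec$
  sorted[11] = aebaCaCaCfdeedDBec$ada
  sorted[12] = baCaCaCfdeedDBec$adaae
  sorted[13] = c$adaaebaCaCaCfdeedDBe
  sorted[14] = dDBec$adaaebaCaCaCfdee
  sorted[15] = daaebaCaCaCfdeedDBec$a
  sorted[16] = deedDBec$adaaebaCaCaCf
  sorted[17] = ebaCaCaCfdeedDBec$adaa
  sorted[18] = ec$adaaebaCaCaCfdeedDB
  sorted[19] = edDBec$adaaebaCaCaCfde
  sorted[20] = eedDBec$adaaebaCaCaCfd
  sorted[21] = fdeedDBec$adaaebaCaCaC
sorted[5] = DBec$adaaebaCaCaCfdeed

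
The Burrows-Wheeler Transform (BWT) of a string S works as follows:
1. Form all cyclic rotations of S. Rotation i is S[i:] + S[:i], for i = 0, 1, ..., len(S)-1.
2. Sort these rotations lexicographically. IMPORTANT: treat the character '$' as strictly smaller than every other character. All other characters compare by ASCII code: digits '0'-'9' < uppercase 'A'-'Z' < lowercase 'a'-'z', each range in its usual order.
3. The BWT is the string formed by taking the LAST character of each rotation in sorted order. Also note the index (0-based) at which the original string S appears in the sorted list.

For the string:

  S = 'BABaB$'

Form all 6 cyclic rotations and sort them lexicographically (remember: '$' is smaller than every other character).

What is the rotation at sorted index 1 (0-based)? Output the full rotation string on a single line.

All 6 rotations (rotation i = S[i:]+S[:i]):
  rot[0] = BABaB$
  rot[1] = ABaB$B
  rot[2] = BaB$BA
  rot[3] = aB$BAB
  rot[4] = B$BABa
  rot[5] = $BABaB
Sorted (with $ < everything):
  sorted[0] = $BABaB
  sorted[1] = ABaB$B
  sorted[2] = B$BABa
  sorted[3] = BABaB$
  sorted[4] = BaB$BA
  sorted[5] = aB$BAB
sorted[1] = ABaB$B

Answer: ABaB$B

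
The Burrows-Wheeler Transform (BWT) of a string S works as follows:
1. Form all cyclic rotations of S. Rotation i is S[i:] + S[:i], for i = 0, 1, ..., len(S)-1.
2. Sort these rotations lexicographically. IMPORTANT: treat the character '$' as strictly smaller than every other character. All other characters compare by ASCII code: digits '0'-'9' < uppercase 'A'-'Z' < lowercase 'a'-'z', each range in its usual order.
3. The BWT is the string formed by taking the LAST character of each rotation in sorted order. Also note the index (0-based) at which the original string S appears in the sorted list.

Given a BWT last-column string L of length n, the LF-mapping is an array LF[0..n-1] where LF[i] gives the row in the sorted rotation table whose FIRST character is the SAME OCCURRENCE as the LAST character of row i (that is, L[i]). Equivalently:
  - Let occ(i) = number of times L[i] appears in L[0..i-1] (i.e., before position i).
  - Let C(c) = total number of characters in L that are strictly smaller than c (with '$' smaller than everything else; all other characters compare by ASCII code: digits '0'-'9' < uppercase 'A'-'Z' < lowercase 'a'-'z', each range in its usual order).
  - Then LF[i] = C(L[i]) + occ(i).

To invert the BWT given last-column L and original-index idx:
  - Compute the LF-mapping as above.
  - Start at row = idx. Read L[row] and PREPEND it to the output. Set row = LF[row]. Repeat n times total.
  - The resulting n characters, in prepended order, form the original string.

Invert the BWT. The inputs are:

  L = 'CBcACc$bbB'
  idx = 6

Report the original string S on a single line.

Answer: bbcBABcCC$

Derivation:
LF mapping: 4 2 8 1 5 9 0 6 7 3
Walk LF starting at row 6, prepending L[row]:
  step 1: row=6, L[6]='$', prepend. Next row=LF[6]=0
  step 2: row=0, L[0]='C', prepend. Next row=LF[0]=4
  step 3: row=4, L[4]='C', prepend. Next row=LF[4]=5
  step 4: row=5, L[5]='c', prepend. Next row=LF[5]=9
  step 5: row=9, L[9]='B', prepend. Next row=LF[9]=3
  step 6: row=3, L[3]='A', prepend. Next row=LF[3]=1
  step 7: row=1, L[1]='B', prepend. Next row=LF[1]=2
  step 8: row=2, L[2]='c', prepend. Next row=LF[2]=8
  step 9: row=8, L[8]='b', prepend. Next row=LF[8]=7
  step 10: row=7, L[7]='b', prepend. Next row=LF[7]=6
Reversed output: bbcBABcCC$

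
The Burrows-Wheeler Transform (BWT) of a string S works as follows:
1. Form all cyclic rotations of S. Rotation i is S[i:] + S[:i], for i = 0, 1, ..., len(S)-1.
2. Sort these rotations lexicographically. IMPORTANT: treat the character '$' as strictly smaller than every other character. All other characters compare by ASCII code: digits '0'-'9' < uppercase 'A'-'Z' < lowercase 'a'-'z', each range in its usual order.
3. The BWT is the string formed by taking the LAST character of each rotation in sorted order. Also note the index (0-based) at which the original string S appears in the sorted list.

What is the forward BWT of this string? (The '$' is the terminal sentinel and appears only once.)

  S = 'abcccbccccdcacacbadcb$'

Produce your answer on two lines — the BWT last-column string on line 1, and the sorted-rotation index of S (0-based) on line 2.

All 22 rotations (rotation i = S[i:]+S[:i]):
  rot[0] = abcccbccccdcacacbadcb$
  rot[1] = bcccbccccdcacacbadcb$a
  rot[2] = cccbccccdcacacbadcb$ab
  rot[3] = ccbccccdcacacbadcb$abc
  rot[4] = cbccccdcacacbadcb$abcc
  rot[5] = bccccdcacacbadcb$abccc
  rot[6] = ccccdcacacbadcb$abcccb
  rot[7] = cccdcacacbadcb$abcccbc
  rot[8] = ccdcacacbadcb$abcccbcc
  rot[9] = cdcacacbadcb$abcccbccc
  rot[10] = dcacacbadcb$abcccbcccc
  rot[11] = cacacbadcb$abcccbccccd
  rot[12] = acacbadcb$abcccbccccdc
  rot[13] = cacbadcb$abcccbccccdca
  rot[14] = acbadcb$abcccbccccdcac
  rot[15] = cbadcb$abcccbccccdcaca
  rot[16] = badcb$abcccbccccdcacac
  rot[17] = adcb$abcccbccccdcacacb
  rot[18] = dcb$abcccbccccdcacacba
  rot[19] = cb$abcccbccccdcacacbad
  rot[20] = b$abcccbccccdcacacbadc
  rot[21] = $abcccbccccdcacacbadcb
Sorted (with $ < everything):
  sorted[0] = $abcccbccccdcacacbadcb  (last char: 'b')
  sorted[1] = abcccbccccdcacacbadcb$  (last char: '$')
  sorted[2] = acacbadcb$abcccbccccdc  (last char: 'c')
  sorted[3] = acbadcb$abcccbccccdcac  (last char: 'c')
  sorted[4] = adcb$abcccbccccdcacacb  (last char: 'b')
  sorted[5] = b$abcccbccccdcacacbadc  (last char: 'c')
  sorted[6] = badcb$abcccbccccdcacac  (last char: 'c')
  sorted[7] = bcccbccccdcacacbadcb$a  (last char: 'a')
  sorted[8] = bccccdcacacbadcb$abccc  (last char: 'c')
  sorted[9] = cacacbadcb$abcccbccccd  (last char: 'd')
  sorted[10] = cacbadcb$abcccbccccdca  (last char: 'a')
  sorted[11] = cb$abcccbccccdcacacbad  (last char: 'd')
  sorted[12] = cbadcb$abcccbccccdcaca  (last char: 'a')
  sorted[13] = cbccccdcacacbadcb$abcc  (last char: 'c')
  sorted[14] = ccbccccdcacacbadcb$abc  (last char: 'c')
  sorted[15] = cccbccccdcacacbadcb$ab  (last char: 'b')
  sorted[16] = ccccdcacacbadcb$abcccb  (last char: 'b')
  sorted[17] = cccdcacacbadcb$abcccbc  (last char: 'c')
  sorted[18] = ccdcacacbadcb$abcccbcc  (last char: 'c')
  sorted[19] = cdcacacbadcb$abcccbccc  (last char: 'c')
  sorted[20] = dcacacbadcb$abcccbcccc  (last char: 'c')
  sorted[21] = dcb$abcccbccccdcacacba  (last char: 'a')
Last column: b$ccbccacdadaccbbcccca
Original string S is at sorted index 1

Answer: b$ccbccacdadaccbbcccca
1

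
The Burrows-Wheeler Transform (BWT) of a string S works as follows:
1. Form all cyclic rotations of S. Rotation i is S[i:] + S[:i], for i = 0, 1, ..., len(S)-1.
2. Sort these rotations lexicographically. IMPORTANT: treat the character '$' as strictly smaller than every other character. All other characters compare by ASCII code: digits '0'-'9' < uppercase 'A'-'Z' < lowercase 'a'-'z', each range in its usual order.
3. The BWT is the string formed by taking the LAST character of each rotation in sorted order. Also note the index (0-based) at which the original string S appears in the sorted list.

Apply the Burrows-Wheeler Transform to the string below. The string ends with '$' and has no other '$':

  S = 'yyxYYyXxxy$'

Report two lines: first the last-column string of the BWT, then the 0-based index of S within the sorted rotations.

Answer: yyxYyXxxYy$
10

Derivation:
All 11 rotations (rotation i = S[i:]+S[:i]):
  rot[0] = yyxYYyXxxy$
  rot[1] = yxYYyXxxy$y
  rot[2] = xYYyXxxy$yy
  rot[3] = YYyXxxy$yyx
  rot[4] = YyXxxy$yyxY
  rot[5] = yXxxy$yyxYY
  rot[6] = Xxxy$yyxYYy
  rot[7] = xxy$yyxYYyX
  rot[8] = xy$yyxYYyXx
  rot[9] = y$yyxYYyXxx
  rot[10] = $yyxYYyXxxy
Sorted (with $ < everything):
  sorted[0] = $yyxYYyXxxy  (last char: 'y')
  sorted[1] = Xxxy$yyxYYy  (last char: 'y')
  sorted[2] = YYyXxxy$yyx  (last char: 'x')
  sorted[3] = YyXxxy$yyxY  (last char: 'Y')
  sorted[4] = xYYyXxxy$yy  (last char: 'y')
  sorted[5] = xxy$yyxYYyX  (last char: 'X')
  sorted[6] = xy$yyxYYyXx  (last char: 'x')
  sorted[7] = y$yyxYYyXxx  (last char: 'x')
  sorted[8] = yXxxy$yyxYY  (last char: 'Y')
  sorted[9] = yxYYyXxxy$y  (last char: 'y')
  sorted[10] = yyxYYyXxxy$  (last char: '$')
Last column: yyxYyXxxYy$
Original string S is at sorted index 10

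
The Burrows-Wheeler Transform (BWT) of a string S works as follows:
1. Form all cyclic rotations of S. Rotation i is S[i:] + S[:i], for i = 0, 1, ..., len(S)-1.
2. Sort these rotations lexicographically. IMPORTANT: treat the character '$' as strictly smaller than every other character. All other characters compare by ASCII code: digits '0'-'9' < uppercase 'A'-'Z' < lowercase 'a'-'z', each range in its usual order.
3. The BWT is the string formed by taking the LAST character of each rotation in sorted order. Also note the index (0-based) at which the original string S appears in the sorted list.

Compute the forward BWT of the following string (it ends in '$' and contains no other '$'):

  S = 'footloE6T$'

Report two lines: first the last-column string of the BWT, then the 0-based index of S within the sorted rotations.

Answer: TEo6$tlfoo
4

Derivation:
All 10 rotations (rotation i = S[i:]+S[:i]):
  rot[0] = footloE6T$
  rot[1] = ootloE6T$f
  rot[2] = otloE6T$fo
  rot[3] = tloE6T$foo
  rot[4] = loE6T$foot
  rot[5] = oE6T$footl
  rot[6] = E6T$footlo
  rot[7] = 6T$footloE
  rot[8] = T$footloE6
  rot[9] = $footloE6T
Sorted (with $ < everything):
  sorted[0] = $footloE6T  (last char: 'T')
  sorted[1] = 6T$footloE  (last char: 'E')
  sorted[2] = E6T$footlo  (last char: 'o')
  sorted[3] = T$footloE6  (last char: '6')
  sorted[4] = footloE6T$  (last char: '$')
  sorted[5] = loE6T$foot  (last char: 't')
  sorted[6] = oE6T$footl  (last char: 'l')
  sorted[7] = ootloE6T$f  (last char: 'f')
  sorted[8] = otloE6T$fo  (last char: 'o')
  sorted[9] = tloE6T$foo  (last char: 'o')
Last column: TEo6$tlfoo
Original string S is at sorted index 4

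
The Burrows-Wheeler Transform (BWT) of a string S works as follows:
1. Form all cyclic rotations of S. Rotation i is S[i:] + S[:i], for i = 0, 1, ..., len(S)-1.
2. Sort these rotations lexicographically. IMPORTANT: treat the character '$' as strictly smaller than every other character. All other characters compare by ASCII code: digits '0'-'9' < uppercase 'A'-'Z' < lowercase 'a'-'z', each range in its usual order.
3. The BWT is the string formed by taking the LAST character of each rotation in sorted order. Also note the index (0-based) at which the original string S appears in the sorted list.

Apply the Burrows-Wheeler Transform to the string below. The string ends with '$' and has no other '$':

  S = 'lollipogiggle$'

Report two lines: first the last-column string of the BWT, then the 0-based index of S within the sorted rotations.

Answer: eliogglglo$pli
10

Derivation:
All 14 rotations (rotation i = S[i:]+S[:i]):
  rot[0] = lollipogiggle$
  rot[1] = ollipogiggle$l
  rot[2] = llipogiggle$lo
  rot[3] = lipogiggle$lol
  rot[4] = ipogiggle$loll
  rot[5] = pogiggle$lolli
  rot[6] = ogiggle$lollip
  rot[7] = giggle$lollipo
  rot[8] = iggle$lollipog
  rot[9] = ggle$lollipogi
  rot[10] = gle$lollipogig
  rot[11] = le$lollipogigg
  rot[12] = e$lollipogiggl
  rot[13] = $lollipogiggle
Sorted (with $ < everything):
  sorted[0] = $lollipogiggle  (last char: 'e')
  sorted[1] = e$lollipogiggl  (last char: 'l')
  sorted[2] = ggle$lollipogi  (last char: 'i')
  sorted[3] = giggle$lollipo  (last char: 'o')
  sorted[4] = gle$lollipogig  (last char: 'g')
  sorted[5] = iggle$lollipog  (last char: 'g')
  sorted[6] = ipogiggle$loll  (last char: 'l')
  sorted[7] = le$lollipogigg  (last char: 'g')
  sorted[8] = lipogiggle$lol  (last char: 'l')
  sorted[9] = llipogiggle$lo  (last char: 'o')
  sorted[10] = lollipogiggle$  (last char: '$')
  sorted[11] = ogiggle$lollip  (last char: 'p')
  sorted[12] = ollipogiggle$l  (last char: 'l')
  sorted[13] = pogiggle$lolli  (last char: 'i')
Last column: eliogglglo$pli
Original string S is at sorted index 10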